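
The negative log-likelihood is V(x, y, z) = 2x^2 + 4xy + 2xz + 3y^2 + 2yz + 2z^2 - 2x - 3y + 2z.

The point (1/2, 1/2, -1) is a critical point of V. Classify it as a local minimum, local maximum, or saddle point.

The Hessian is constant: H = [[4, 4, 2], [4, 6, 2], [2, 2, 4]].
Leading principal minors: Δ₁ = 4, Δ₂ = 8, Δ₃ = 24.
All leading minors are positive, so H is positive definite: a local minimum.

local minimum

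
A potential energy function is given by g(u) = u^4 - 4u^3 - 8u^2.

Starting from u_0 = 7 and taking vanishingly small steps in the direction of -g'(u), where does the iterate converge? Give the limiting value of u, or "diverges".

4

g'(u) = 4u(u - 4)(u + 1), so g'(7) = 672.
Gradient descent moves in the -g' direction, i.e. u is decreasing.
The nearest critical point in that direction is u = 4, where g'' = 80 > 0 (a local minimum). The iterate converges there.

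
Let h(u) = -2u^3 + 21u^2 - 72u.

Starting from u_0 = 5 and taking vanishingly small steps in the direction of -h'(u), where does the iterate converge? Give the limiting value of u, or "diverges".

h'(u) = -6(u - 4)(u - 3), so h'(5) = -12.
Gradient descent moves in the -h' direction, i.e. u is increasing.
There is no critical point above u=5, and h' keeps the same sign, so the iterate runs off to +∞.

diverges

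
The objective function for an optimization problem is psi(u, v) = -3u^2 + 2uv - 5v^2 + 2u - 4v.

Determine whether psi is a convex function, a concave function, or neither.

concave

psi is quadratic, so its Hessian is the constant matrix H = [[-6, 2], [2, -10]].
det(H) = 56, tr(H) = -16.
det(H) > 0 and tr(H) < 0, so H is negative definite everywhere: concave.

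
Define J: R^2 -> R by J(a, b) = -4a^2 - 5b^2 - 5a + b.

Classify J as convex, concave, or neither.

concave

J is quadratic, so its Hessian is the constant matrix H = [[-8, 0], [0, -10]].
det(H) = 80, tr(H) = -18.
det(H) > 0 and tr(H) < 0, so H is negative definite everywhere: concave.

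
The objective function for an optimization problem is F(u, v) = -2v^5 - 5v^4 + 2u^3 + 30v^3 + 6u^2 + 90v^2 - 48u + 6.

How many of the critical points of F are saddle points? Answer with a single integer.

F separates as a function of u plus a function of v, so ∇F=0 decouples.
∂F/∂u = 6(u - 2)(u + 4) = 0 at u ∈ {-4, 2}; ∂F/∂v = -10v(v - 3)(v + 2)(v + 3) = 0 at v ∈ {-3, -2, 0, 3}.
The Hessian is diagonal: diag(F_uu, F_vv). Second derivatives: F_uu(-4)=-36, F_uu(2)=36; F_vv(-3)=180, F_vv(-2)=-100, F_vv(0)=180, F_vv(3)=-900.
Saddle points occur where the two diagonal entries have opposite signs: (-4, -3), (-4, 0), (2, -2), (2, 3). Count: 4.

4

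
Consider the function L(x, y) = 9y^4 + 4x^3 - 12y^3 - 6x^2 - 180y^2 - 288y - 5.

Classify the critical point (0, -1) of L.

local maximum

The mixed partial ∂²L/∂x∂y is 0, so the Hessian at any point is diag(L_xx, L_yy) = diag(12(2x - 1), 36(3y^2 - 2y - 10)).
At (0, -1): H = diag(-12, -180).
Both eigenvalues are negative, so H is negative definite: a local maximum.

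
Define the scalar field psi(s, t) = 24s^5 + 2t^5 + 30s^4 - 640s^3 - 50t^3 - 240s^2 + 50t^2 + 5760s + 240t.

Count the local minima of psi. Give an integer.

4

psi separates as a function of s plus a function of t, so ∇psi=0 decouples.
∂psi/∂s = 120(s - 3)(s - 2)(s + 2)(s + 4) = 0 at s ∈ {-4, -2, 2, 3}; ∂psi/∂t = 10(t - 3)(t - 2)(t + 1)(t + 4) = 0 at t ∈ {-4, -1, 2, 3}.
The Hessian is diagonal: diag(psi_ss, psi_tt). Second derivatives: psi_ss(-4)=-10080, psi_ss(-2)=4800, psi_ss(2)=-2880, psi_ss(3)=4200; psi_tt(-4)=-1260, psi_tt(-1)=360, psi_tt(2)=-180, psi_tt(3)=280.
Local minima occur where both diagonal entries positive: (-2, -1), (-2, 3), (3, -1), (3, 3). Count: 4.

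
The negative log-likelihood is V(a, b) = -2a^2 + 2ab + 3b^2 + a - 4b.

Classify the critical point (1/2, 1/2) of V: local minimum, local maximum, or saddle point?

saddle point

The Hessian of V is constant: H = [[-4, 2], [2, 6]].
det(H) = (-4)·6 − 2² = -28.
Since det(H) < 0, H is indefinite and the critical point is a saddle point.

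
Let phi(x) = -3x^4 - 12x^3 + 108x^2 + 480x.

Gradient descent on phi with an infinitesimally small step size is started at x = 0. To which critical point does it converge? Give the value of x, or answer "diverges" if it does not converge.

phi'(x) = -12(x - 4)(x + 2)(x + 5), so phi'(0) = 480.
Gradient descent moves in the -phi' direction, i.e. x is decreasing.
The nearest critical point in that direction is x = -2, where phi'' = 216 > 0 (a local minimum). The iterate converges there.

-2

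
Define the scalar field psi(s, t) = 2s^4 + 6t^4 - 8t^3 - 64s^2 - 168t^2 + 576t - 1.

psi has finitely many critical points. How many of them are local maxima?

psi separates as a function of s plus a function of t, so ∇psi=0 decouples.
∂psi/∂s = 8s(s - 4)(s + 4) = 0 at s ∈ {-4, 0, 4}; ∂psi/∂t = 24(t - 3)(t - 2)(t + 4) = 0 at t ∈ {-4, 2, 3}.
The Hessian is diagonal: diag(psi_ss, psi_tt). Second derivatives: psi_ss(-4)=256, psi_ss(0)=-128, psi_ss(4)=256; psi_tt(-4)=1008, psi_tt(2)=-144, psi_tt(3)=168.
Local maxima occur where both diagonal entries negative: (0, 2). Count: 1.

1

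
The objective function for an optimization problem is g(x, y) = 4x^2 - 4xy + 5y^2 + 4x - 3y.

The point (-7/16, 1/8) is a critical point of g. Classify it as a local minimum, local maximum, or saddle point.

The Hessian of g is constant: H = [[8, -4], [-4, 10]].
det(H) = 8·10 − (-4)² = 64.
det(H) > 0 and tr(H) = 18 > 0, so H is positive definite and the point is a local minimum.

local minimum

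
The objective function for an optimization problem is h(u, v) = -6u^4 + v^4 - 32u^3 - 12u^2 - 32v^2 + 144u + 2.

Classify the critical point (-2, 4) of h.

The mixed partial ∂²h/∂u∂v is 0, so the Hessian at any point is diag(h_uu, h_vv) = diag(-24(3u^2 + 8u + 1), 4(3v^2 - 16)).
At (-2, 4): H = diag(72, 128).
Both eigenvalues are positive, so H is positive definite: a local minimum.

local minimum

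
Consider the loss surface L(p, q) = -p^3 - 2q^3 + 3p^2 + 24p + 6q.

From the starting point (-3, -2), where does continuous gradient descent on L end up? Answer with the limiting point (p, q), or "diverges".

L is separable, so gradient descent decouples: p follows -∂L/∂p, q follows -∂L/∂q.
∂L/∂p = -3(p - 4)(p + 2); at p=-3 this is -21, so p increases.
∂L/∂q = -6(q - 1)(q + 1); at q=-2 this is -18, so q increases.
p converges to its nearest critical value -2 (a local min of the p-part); q converges to -1. The iterate converges to (-2, -1).

(-2, -1)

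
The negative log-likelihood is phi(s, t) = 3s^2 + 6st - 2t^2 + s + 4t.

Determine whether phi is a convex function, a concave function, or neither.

phi is quadratic, so its Hessian is the constant matrix H = [[6, 6], [6, -4]].
det(H) = -60, tr(H) = 2.
det(H) < 0, so H is indefinite: neither convex nor concave.

neither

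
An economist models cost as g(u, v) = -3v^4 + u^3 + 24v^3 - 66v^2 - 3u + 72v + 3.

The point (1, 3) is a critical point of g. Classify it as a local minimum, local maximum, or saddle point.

The mixed partial ∂²g/∂u∂v is 0, so the Hessian at any point is diag(g_uu, g_vv) = diag(6u, 12(-3v^2 + 12v - 11)).
At (1, 3): H = diag(6, -24).
The eigenvalues have opposite signs, so H is indefinite: a saddle point.

saddle point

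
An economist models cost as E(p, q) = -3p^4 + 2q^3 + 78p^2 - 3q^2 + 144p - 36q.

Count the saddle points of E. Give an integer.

E separates as a function of p plus a function of q, so ∇E=0 decouples.
∂E/∂p = -12(p - 4)(p + 1)(p + 3) = 0 at p ∈ {-3, -1, 4}; ∂E/∂q = 6(q - 3)(q + 2) = 0 at q ∈ {-2, 3}.
The Hessian is diagonal: diag(E_pp, E_qq). Second derivatives: E_pp(-3)=-168, E_pp(-1)=120, E_pp(4)=-420; E_qq(-2)=-30, E_qq(3)=30.
Saddle points occur where the two diagonal entries have opposite signs: (-3, 3), (-1, -2), (4, 3). Count: 3.

3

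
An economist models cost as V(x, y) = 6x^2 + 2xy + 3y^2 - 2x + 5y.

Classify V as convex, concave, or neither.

V is quadratic, so its Hessian is the constant matrix H = [[12, 2], [2, 6]].
det(H) = 68, tr(H) = 18.
det(H) > 0 and tr(H) > 0, so H is positive definite everywhere: convex.

convex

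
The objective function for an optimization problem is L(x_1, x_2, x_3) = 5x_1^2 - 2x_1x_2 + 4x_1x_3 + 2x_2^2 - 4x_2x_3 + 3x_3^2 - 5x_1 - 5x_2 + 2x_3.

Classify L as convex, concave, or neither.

L is quadratic, so its Hessian is the constant matrix H = [[10, -2, 4], [-2, 4, -4], [4, -4, 6]].
Leading principal minors: 10, 36, 56.
All positive ⇒ H ≻ 0 ⇒ convex.

convex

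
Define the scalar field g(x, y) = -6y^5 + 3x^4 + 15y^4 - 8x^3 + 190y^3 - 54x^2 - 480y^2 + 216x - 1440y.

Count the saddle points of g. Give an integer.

g separates as a function of x plus a function of y, so ∇g=0 decouples.
∂g/∂x = 12(x - 3)(x - 2)(x + 3) = 0 at x ∈ {-3, 2, 3}; ∂g/∂y = -30(y - 4)(y - 3)(y + 1)(y + 4) = 0 at y ∈ {-4, -1, 3, 4}.
The Hessian is diagonal: diag(g_xx, g_yy). Second derivatives: g_xx(-3)=360, g_xx(2)=-60, g_xx(3)=72; g_yy(-4)=5040, g_yy(-1)=-1800, g_yy(3)=840, g_yy(4)=-1200.
Saddle points occur where the two diagonal entries have opposite signs: (-3, -1), (-3, 4), (2, -4), (2, 3), (3, -1), (3, 4). Count: 6.

6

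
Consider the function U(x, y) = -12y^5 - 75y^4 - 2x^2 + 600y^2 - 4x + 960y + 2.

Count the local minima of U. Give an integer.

0

U separates as a function of x plus a function of y, so ∇U=0 decouples.
∂U/∂x = -4(x + 1) = 0 at x ∈ {-1}; ∂U/∂y = -60(y - 2)(y + 1)(y + 2)(y + 4) = 0 at y ∈ {-4, -2, -1, 2}.
The Hessian is diagonal: diag(U_xx, U_yy). Second derivatives: U_xx(-1)=-4; U_yy(-4)=2160, U_yy(-2)=-480, U_yy(-1)=540, U_yy(2)=-4320.
Local minima occur where both diagonal entries positive: none. Count: 0.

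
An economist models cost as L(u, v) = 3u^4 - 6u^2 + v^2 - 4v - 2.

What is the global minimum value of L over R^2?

L(u,v) separates as P(u) + Q(v) − 2, so its minimum is min P + min Q − 2.
P'(u) = 12u(u - 1)(u + 1) vanishes at u ∈ {-1, 0, 1}; Q'(v) = 2v - 4 vanishes at v ∈ {2}.
Local minima of P (where P''>0): P(-1)=-3, P(1)=-3. Local minima of Q: Q(2)=-4.
So the global minimum of L is P(-1) + Q(2) − 2 = -3 − 4 − 2 = -9, attained at (-1, 2).

-9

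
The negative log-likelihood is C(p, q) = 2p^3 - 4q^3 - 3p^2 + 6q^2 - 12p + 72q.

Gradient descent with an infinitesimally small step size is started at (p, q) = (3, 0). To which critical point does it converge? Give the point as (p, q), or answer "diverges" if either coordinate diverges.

C is separable, so gradient descent decouples: p follows -∂C/∂p, q follows -∂C/∂q.
∂C/∂p = 6(p - 2)(p + 1); at p=3 this is 24, so p decreases.
∂C/∂q = -12(q - 3)(q + 2); at q=0 this is 72, so q decreases.
p converges to its nearest critical value 2 (a local min of the p-part); q converges to -2. The iterate converges to (2, -2).

(2, -2)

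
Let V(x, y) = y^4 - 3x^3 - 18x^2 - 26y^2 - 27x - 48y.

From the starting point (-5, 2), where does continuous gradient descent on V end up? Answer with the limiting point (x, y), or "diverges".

V is separable, so gradient descent decouples: x follows -∂V/∂x, y follows -∂V/∂y.
∂V/∂x = -9(x + 1)(x + 3); at x=-5 this is -72, so x increases.
∂V/∂y = 4(y - 4)(y + 1)(y + 3); at y=2 this is -120, so y increases.
x converges to its nearest critical value -3 (a local min of the x-part); y converges to 4. The iterate converges to (-3, 4).

(-3, 4)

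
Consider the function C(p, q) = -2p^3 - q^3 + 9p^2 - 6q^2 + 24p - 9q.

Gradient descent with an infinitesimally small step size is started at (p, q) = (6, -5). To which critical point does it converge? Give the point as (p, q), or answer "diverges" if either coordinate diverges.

C is separable, so gradient descent decouples: p follows -∂C/∂p, q follows -∂C/∂q.
∂C/∂p = -6(p - 4)(p + 1); at p=6 this is -84, so p increases.
∂C/∂q = -3(q + 1)(q + 3); at q=-5 this is -24, so q increases.
The p-coordinate has no critical point in that direction and runs off to infinity.

diverges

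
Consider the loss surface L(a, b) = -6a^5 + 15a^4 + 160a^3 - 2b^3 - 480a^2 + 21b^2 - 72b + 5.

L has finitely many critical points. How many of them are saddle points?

4

L separates as a function of a plus a function of b, so ∇L=0 decouples.
∂L/∂a = -30a(a - 4)(a - 2)(a + 4) = 0 at a ∈ {-4, 0, 2, 4}; ∂L/∂b = -6(b - 4)(b - 3) = 0 at b ∈ {3, 4}.
The Hessian is diagonal: diag(L_aa, L_bb). Second derivatives: L_aa(-4)=5760, L_aa(0)=-960, L_aa(2)=720, L_aa(4)=-1920; L_bb(3)=6, L_bb(4)=-6.
Saddle points occur where the two diagonal entries have opposite signs: (-4, 4), (0, 3), (2, 4), (4, 3). Count: 4.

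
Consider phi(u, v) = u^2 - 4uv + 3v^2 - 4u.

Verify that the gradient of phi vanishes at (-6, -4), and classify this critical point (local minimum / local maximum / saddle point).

∇phi = (2u - 4v - 4, -4u + 6v); substituting (-6, -4) gives ∇phi = (0, 0), so (-6, -4) is indeed a critical point.
The Hessian of phi is constant: H = [[2, -4], [-4, 6]].
det(H) = 2·6 − (-4)² = -4.
Since det(H) < 0, H is indefinite and the critical point is a saddle point.

saddle point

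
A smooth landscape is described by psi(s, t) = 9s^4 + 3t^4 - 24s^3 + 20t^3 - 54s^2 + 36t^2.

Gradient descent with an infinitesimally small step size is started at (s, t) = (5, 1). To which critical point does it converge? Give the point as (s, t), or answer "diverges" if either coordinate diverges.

psi is separable, so gradient descent decouples: s follows -∂psi/∂s, t follows -∂psi/∂t.
∂psi/∂s = 36s(s - 3)(s + 1); at s=5 this is 2160, so s decreases.
∂psi/∂t = 12t(t + 2)(t + 3); at t=1 this is 144, so t decreases.
s converges to its nearest critical value 3 (a local min of the s-part); t converges to 0. The iterate converges to (3, 0).

(3, 0)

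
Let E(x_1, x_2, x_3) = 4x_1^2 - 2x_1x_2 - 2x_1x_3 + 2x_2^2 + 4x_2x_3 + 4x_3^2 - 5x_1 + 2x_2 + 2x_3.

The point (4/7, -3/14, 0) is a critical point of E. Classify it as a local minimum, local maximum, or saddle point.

The Hessian is constant: H = [[8, -2, -2], [-2, 4, 4], [-2, 4, 8]].
Leading principal minors: Δ₁ = 8, Δ₂ = 28, Δ₃ = 112.
All leading minors are positive, so H is positive definite: a local minimum.

local minimum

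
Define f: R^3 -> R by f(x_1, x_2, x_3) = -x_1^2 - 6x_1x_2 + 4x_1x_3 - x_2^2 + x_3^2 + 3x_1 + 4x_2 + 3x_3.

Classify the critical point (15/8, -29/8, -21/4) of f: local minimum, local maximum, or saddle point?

saddle point

The Hessian is constant: H = [[-2, -6, 4], [-6, -2, 0], [4, 0, 2]].
Leading principal minors: Δ₁ = -2, Δ₂ = -32, Δ₃ = -32.
The minors fit neither the all-positive nor the alternating-sign pattern, so H is indefinite: a saddle point.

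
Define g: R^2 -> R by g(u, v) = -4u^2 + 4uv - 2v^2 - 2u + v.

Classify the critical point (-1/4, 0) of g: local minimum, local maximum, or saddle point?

The Hessian of g is constant: H = [[-8, 4], [4, -4]].
det(H) = (-8)·(-4) − 4² = 16.
det(H) > 0 and tr(H) = -12 < 0, so H is negative definite and the point is a local maximum.

local maximum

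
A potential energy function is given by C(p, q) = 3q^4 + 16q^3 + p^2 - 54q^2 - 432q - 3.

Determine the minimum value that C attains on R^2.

C(p,q) separates as A(p) + B(q) − 3, so its minimum is min A + min B − 3.
A'(p) = 2p vanishes at p ∈ {0}; B'(q) = 12(q - 3)(q + 3)(q + 4) vanishes at q ∈ {-4, -3, 3}.
Local minima of A (where A''>0): A(0)=0. Local minima of B: B(-4)=608, B(3)=-1107.
So the global minimum of C is A(0) + B(3) − 3 = 0 − 1107 − 3 = -1110, attained at (0, 3).

-1110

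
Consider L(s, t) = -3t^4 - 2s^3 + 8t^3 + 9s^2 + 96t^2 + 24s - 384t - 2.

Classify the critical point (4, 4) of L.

The mixed partial ∂²L/∂s∂t is 0, so the Hessian at any point is diag(L_ss, L_tt) = diag(6(-2s + 3), 12(-3t^2 + 4t + 16)).
At (4, 4): H = diag(-30, -192).
Both eigenvalues are negative, so H is negative definite: a local maximum.

local maximum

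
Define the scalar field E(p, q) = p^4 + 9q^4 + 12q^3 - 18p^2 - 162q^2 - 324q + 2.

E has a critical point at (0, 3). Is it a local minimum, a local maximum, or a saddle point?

The mixed partial ∂²E/∂p∂q is 0, so the Hessian at any point is diag(E_pp, E_qq) = diag(12(p^2 - 3), 36(3q^2 + 2q - 9)).
At (0, 3): H = diag(-36, 864).
The eigenvalues have opposite signs, so H is indefinite: a saddle point.

saddle point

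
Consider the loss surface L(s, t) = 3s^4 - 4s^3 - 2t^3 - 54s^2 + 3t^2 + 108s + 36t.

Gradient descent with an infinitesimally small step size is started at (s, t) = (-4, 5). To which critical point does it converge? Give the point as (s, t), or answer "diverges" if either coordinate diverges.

diverges

L is separable, so gradient descent decouples: s follows -∂L/∂s, t follows -∂L/∂t.
∂L/∂s = 12(s - 3)(s - 1)(s + 3); at s=-4 this is -420, so s increases.
∂L/∂t = -6(t - 3)(t + 2); at t=5 this is -84, so t increases.
The t-coordinate has no critical point in that direction and runs off to infinity.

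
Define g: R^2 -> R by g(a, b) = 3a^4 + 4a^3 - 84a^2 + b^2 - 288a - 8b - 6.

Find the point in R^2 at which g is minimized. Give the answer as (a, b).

(4, 4)

g(a,b) separates as P(a) + Q(b) − 6, so its minimum is min P + min Q − 6.
P'(a) = 12(a - 4)(a + 2)(a + 3) vanishes at a ∈ {-3, -2, 4}; Q'(b) = 2b - 8 vanishes at b ∈ {4}.
Local minima of P (where P''>0): P(-3)=243, P(4)=-1472. Local minima of Q: Q(4)=-16.
So the global minimum of g is P(4) + Q(4) − 6 = -1472 − 16 − 6 = -1494, attained at (4, 4).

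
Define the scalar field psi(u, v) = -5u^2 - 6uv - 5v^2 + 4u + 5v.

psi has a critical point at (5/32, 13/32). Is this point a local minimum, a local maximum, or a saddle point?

local maximum

The Hessian of psi is constant: H = [[-10, -6], [-6, -10]].
det(H) = (-10)·(-10) − (-6)² = 64.
det(H) > 0 and tr(H) = -20 < 0, so H is negative definite and the point is a local maximum.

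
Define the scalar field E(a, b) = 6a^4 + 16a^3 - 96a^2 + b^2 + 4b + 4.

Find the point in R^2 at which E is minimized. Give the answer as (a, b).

E(a,b) separates as P(a) + Q(b) + 4, so its minimum is min P + min Q + 4.
P'(a) = 24a(a - 2)(a + 4) vanishes at a ∈ {-4, 0, 2}; Q'(b) = 2b + 4 vanishes at b ∈ {-2}.
Local minima of P (where P''>0): P(-4)=-1024, P(2)=-160. Local minima of Q: Q(-2)=-4.
So the global minimum of E is P(-4) + Q(-2) + 4 = -1024 − 4 + 4 = -1024, attained at (-4, -2).

(-4, -2)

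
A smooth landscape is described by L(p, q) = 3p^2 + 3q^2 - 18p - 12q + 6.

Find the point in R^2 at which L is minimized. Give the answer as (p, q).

(3, 2)

L(p,q) separates as A(p) + B(q) + 6, so its minimum is min A + min B + 6.
A'(p) = 6p - 18 vanishes at p ∈ {3}; B'(q) = 6q - 12 vanishes at q ∈ {2}.
Local minima of A (where A''>0): A(3)=-27. Local minima of B: B(2)=-12.
So the global minimum of L is A(3) + B(2) + 6 = -27 − 12 + 6 = -33, attained at (3, 2).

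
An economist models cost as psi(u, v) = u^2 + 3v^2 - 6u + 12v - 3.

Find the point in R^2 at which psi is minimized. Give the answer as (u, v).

(3, -2)

psi(u,v) separates as P(u) + Q(v) − 3, so its minimum is min P + min Q − 3.
P'(u) = 2u - 6 vanishes at u ∈ {3}; Q'(v) = 6v + 12 vanishes at v ∈ {-2}.
Local minima of P (where P''>0): P(3)=-9. Local minima of Q: Q(-2)=-12.
So the global minimum of psi is P(3) + Q(-2) − 3 = -9 − 12 − 3 = -24, attained at (3, -2).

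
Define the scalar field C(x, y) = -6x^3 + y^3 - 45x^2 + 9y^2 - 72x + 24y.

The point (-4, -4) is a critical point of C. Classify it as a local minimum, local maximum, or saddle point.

saddle point

The mixed partial ∂²C/∂x∂y is 0, so the Hessian at any point is diag(C_xx, C_yy) = diag(-18(2x + 5), 6(y + 3)).
At (-4, -4): H = diag(54, -6).
The eigenvalues have opposite signs, so H is indefinite: a saddle point.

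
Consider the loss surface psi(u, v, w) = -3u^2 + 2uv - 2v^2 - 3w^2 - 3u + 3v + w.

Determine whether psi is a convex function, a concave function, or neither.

psi is quadratic, so its Hessian is the constant matrix H = [[-6, 2, 0], [2, -4, 0], [0, 0, -6]].
Leading principal minors: -6, 20, -120.
Signs alternate −, +, − ⇒ H ≺ 0 ⇒ concave.

concave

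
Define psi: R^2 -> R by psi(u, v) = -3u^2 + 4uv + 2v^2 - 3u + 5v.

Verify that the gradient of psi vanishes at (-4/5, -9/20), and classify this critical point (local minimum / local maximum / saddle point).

saddle point

∇psi = (-6u + 4v - 3, 4u + 4v + 5); substituting (-4/5, -9/20) gives ∇psi = (0, 0), so (-4/5, -9/20) is indeed a critical point.
The Hessian of psi is constant: H = [[-6, 4], [4, 4]].
det(H) = (-6)·4 − 4² = -40.
Since det(H) < 0, H is indefinite and the critical point is a saddle point.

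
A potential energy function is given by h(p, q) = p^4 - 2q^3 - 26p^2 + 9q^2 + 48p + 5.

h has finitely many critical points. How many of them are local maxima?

1

h separates as a function of p plus a function of q, so ∇h=0 decouples.
∂h/∂p = 4(p - 3)(p - 1)(p + 4) = 0 at p ∈ {-4, 1, 3}; ∂h/∂q = -6q(q - 3) = 0 at q ∈ {0, 3}.
The Hessian is diagonal: diag(h_pp, h_qq). Second derivatives: h_pp(-4)=140, h_pp(1)=-40, h_pp(3)=56; h_qq(0)=18, h_qq(3)=-18.
Local maxima occur where both diagonal entries negative: (1, 3). Count: 1.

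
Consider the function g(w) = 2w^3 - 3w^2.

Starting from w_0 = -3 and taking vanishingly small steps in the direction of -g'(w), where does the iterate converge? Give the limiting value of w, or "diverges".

diverges

g'(w) = 6w(w - 1), so g'(-3) = 72.
Gradient descent moves in the -g' direction, i.e. w is decreasing.
There is no critical point below w=-3, and g' keeps the same sign, so the iterate runs off to −∞.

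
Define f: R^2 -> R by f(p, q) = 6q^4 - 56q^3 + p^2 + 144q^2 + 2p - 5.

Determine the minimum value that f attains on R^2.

f(p,q) separates as A(p) + B(q) − 5, so its minimum is min A + min B − 5.
A'(p) = 2p + 2 vanishes at p ∈ {-1}; B'(q) = 24q(q - 4)(q - 3) vanishes at q ∈ {0, 3, 4}.
Local minima of A (where A''>0): A(-1)=-1. Local minima of B: B(0)=0, B(4)=256.
So the global minimum of f is A(-1) + B(0) − 5 = -1 + 0 − 5 = -6, attained at (-1, 0).

-6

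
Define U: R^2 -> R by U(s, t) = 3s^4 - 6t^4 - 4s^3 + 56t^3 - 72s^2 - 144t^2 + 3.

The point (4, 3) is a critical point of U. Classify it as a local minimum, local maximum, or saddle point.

The mixed partial ∂²U/∂s∂t is 0, so the Hessian at any point is diag(U_ss, U_tt) = diag(12(3s^2 - 2s - 12), 24(-3t^2 + 14t - 12)).
At (4, 3): H = diag(336, 72).
Both eigenvalues are positive, so H is positive definite: a local minimum.

local minimum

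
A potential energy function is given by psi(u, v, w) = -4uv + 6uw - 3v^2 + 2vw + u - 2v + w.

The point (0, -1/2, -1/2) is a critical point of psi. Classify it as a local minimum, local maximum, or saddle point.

saddle point

The Hessian is constant: H = [[0, -4, 6], [-4, -6, 2], [6, 2, 0]].
Leading principal minors: Δ₁ = 0, Δ₂ = -16, Δ₃ = 120.
The minors fit neither the all-positive nor the alternating-sign pattern, so H is indefinite: a saddle point.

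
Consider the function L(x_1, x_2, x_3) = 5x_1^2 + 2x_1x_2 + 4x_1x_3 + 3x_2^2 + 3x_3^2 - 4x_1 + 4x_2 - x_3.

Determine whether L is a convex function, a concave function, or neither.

convex

L is quadratic, so its Hessian is the constant matrix H = [[10, 2, 4], [2, 6, 0], [4, 0, 6]].
Leading principal minors: 10, 56, 240.
All positive ⇒ H ≻ 0 ⇒ convex.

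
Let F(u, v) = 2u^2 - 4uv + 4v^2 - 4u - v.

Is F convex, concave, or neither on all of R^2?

F is quadratic, so its Hessian is the constant matrix H = [[4, -4], [-4, 8]].
det(H) = 16, tr(H) = 12.
det(H) > 0 and tr(H) > 0, so H is positive definite everywhere: convex.

convex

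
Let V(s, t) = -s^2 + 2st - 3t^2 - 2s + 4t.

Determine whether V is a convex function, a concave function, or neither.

V is quadratic, so its Hessian is the constant matrix H = [[-2, 2], [2, -6]].
det(H) = 8, tr(H) = -8.
det(H) > 0 and tr(H) < 0, so H is negative definite everywhere: concave.

concave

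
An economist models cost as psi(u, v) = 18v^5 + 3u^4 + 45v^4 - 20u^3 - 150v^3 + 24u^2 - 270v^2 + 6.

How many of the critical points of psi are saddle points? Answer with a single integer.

psi separates as a function of u plus a function of v, so ∇psi=0 decouples.
∂psi/∂u = 12u(u - 4)(u - 1) = 0 at u ∈ {0, 1, 4}; ∂psi/∂v = 90v(v - 2)(v + 1)(v + 3) = 0 at v ∈ {-3, -1, 0, 2}.
The Hessian is diagonal: diag(psi_uu, psi_vv). Second derivatives: psi_uu(0)=48, psi_uu(1)=-36, psi_uu(4)=144; psi_vv(-3)=-2700, psi_vv(-1)=540, psi_vv(0)=-540, psi_vv(2)=2700.
Saddle points occur where the two diagonal entries have opposite signs: (0, -3), (0, 0), (1, -1), (1, 2), (4, -3), (4, 0). Count: 6.

6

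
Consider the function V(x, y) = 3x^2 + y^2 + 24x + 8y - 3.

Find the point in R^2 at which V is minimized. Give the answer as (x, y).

(-4, -4)

V(x,y) separates as P(x) + Q(y) − 3, so its minimum is min P + min Q − 3.
P'(x) = 6x + 24 vanishes at x ∈ {-4}; Q'(y) = 2y + 8 vanishes at y ∈ {-4}.
Local minima of P (where P''>0): P(-4)=-48. Local minima of Q: Q(-4)=-16.
So the global minimum of V is P(-4) + Q(-4) − 3 = -48 − 16 − 3 = -67, attained at (-4, -4).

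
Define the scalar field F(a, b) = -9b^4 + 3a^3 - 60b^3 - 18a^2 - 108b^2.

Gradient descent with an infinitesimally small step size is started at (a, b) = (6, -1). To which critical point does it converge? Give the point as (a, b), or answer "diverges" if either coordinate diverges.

F is separable, so gradient descent decouples: a follows -∂F/∂a, b follows -∂F/∂b.
∂F/∂a = 9a(a - 4); at a=6 this is 108, so a decreases.
∂F/∂b = -36b(b + 2)(b + 3); at b=-1 this is 72, so b decreases.
a converges to its nearest critical value 4 (a local min of the a-part); b converges to -2. The iterate converges to (4, -2).

(4, -2)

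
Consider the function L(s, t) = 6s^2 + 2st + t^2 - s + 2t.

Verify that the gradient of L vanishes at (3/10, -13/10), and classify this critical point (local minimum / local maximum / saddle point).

local minimum

∇L = (12s + 2t - 1, 2s + 2t + 2); substituting (3/10, -13/10) gives ∇L = (0, 0), so (3/10, -13/10) is indeed a critical point.
The Hessian of L is constant: H = [[12, 2], [2, 2]].
det(H) = 12·2 − 2² = 20.
det(H) > 0 and tr(H) = 14 > 0, so H is positive definite and the point is a local minimum.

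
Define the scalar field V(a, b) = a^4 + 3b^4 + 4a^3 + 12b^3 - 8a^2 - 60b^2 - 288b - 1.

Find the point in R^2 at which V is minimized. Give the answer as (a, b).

(-4, 3)

V(a,b) separates as P(a) + Q(b) − 1, so its minimum is min P + min Q − 1.
P'(a) = 4a(a - 1)(a + 4) vanishes at a ∈ {-4, 0, 1}; Q'(b) = 12(b - 3)(b + 2)(b + 4) vanishes at b ∈ {-4, -2, 3}.
Local minima of P (where P''>0): P(-4)=-128, P(1)=-3. Local minima of Q: Q(-4)=192, Q(3)=-837.
So the global minimum of V is P(-4) + Q(3) − 1 = -128 − 837 − 1 = -966, attained at (-4, 3).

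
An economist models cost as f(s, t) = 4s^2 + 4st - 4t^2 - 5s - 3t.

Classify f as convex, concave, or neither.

neither

f is quadratic, so its Hessian is the constant matrix H = [[8, 4], [4, -8]].
det(H) = -80, tr(H) = 0.
det(H) < 0, so H is indefinite: neither convex nor concave.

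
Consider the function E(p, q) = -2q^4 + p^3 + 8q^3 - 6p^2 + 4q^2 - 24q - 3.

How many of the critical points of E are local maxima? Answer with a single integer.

2

E separates as a function of p plus a function of q, so ∇E=0 decouples.
∂E/∂p = 3p(p - 4) = 0 at p ∈ {0, 4}; ∂E/∂q = -8(q - 3)(q - 1)(q + 1) = 0 at q ∈ {-1, 1, 3}.
The Hessian is diagonal: diag(E_pp, E_qq). Second derivatives: E_pp(0)=-12, E_pp(4)=12; E_qq(-1)=-64, E_qq(1)=32, E_qq(3)=-64.
Local maxima occur where both diagonal entries negative: (0, -1), (0, 3). Count: 2.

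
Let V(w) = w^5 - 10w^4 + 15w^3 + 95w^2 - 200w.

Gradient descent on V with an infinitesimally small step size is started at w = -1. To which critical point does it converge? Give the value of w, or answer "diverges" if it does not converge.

1

V'(w) = 5(w - 5)(w - 4)(w - 1)(w + 2), so V'(-1) = -300.
Gradient descent moves in the -V' direction, i.e. w is increasing.
The nearest critical point in that direction is w = 1, where V'' = 180 > 0 (a local minimum). The iterate converges there.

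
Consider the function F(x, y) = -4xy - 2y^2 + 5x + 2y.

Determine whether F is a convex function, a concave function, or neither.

neither

F is quadratic, so its Hessian is the constant matrix H = [[0, -4], [-4, -4]].
det(H) = -16, tr(H) = -4.
det(H) < 0, so H is indefinite: neither convex nor concave.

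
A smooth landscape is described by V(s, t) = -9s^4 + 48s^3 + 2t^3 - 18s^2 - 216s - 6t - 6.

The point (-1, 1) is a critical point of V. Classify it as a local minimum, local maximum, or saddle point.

The mixed partial ∂²V/∂s∂t is 0, so the Hessian at any point is diag(V_ss, V_tt) = diag(36(-3s^2 + 8s - 1), 12t).
At (-1, 1): H = diag(-432, 12).
The eigenvalues have opposite signs, so H is indefinite: a saddle point.

saddle point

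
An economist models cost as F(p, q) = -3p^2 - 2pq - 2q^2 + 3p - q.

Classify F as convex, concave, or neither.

concave

F is quadratic, so its Hessian is the constant matrix H = [[-6, -2], [-2, -4]].
det(H) = 20, tr(H) = -10.
det(H) > 0 and tr(H) < 0, so H is negative definite everywhere: concave.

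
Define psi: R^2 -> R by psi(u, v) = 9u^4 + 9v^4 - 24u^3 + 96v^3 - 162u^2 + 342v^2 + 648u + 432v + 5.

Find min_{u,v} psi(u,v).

-2197

psi(u,v) separates as P(u) + Q(v) + 5, so its minimum is min P + min Q + 5.
P'(u) = 36(u - 3)(u - 2)(u + 3) vanishes at u ∈ {-3, 2, 3}; Q'(v) = 36(v + 1)(v + 3)(v + 4) vanishes at v ∈ {-4, -3, -1}.
Local minima of P (where P''>0): P(-3)=-2025, P(3)=567. Local minima of Q: Q(-4)=-96, Q(-1)=-177.
So the global minimum of psi is P(-3) + Q(-1) + 5 = -2025 − 177 + 5 = -2197, attained at (-3, -1).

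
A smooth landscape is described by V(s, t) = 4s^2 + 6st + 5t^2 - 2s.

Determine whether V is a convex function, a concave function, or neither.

V is quadratic, so its Hessian is the constant matrix H = [[8, 6], [6, 10]].
det(H) = 44, tr(H) = 18.
det(H) > 0 and tr(H) > 0, so H is positive definite everywhere: convex.

convex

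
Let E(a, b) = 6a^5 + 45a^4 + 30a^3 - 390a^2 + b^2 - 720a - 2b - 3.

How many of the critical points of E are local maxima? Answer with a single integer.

E separates as a function of a plus a function of b, so ∇E=0 decouples.
∂E/∂a = 30(a - 2)(a + 1)(a + 3)(a + 4) = 0 at a ∈ {-4, -3, -1, 2}; ∂E/∂b = 2(b - 1) = 0 at b ∈ {1}.
The Hessian is diagonal: diag(E_aa, E_bb). Second derivatives: E_aa(-4)=-540, E_aa(-3)=300, E_aa(-1)=-540, E_aa(2)=2700; E_bb(1)=2.
Local maxima occur where both diagonal entries negative: none. Count: 0.

0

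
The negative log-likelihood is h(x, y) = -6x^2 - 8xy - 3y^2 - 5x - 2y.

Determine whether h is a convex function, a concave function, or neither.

h is quadratic, so its Hessian is the constant matrix H = [[-12, -8], [-8, -6]].
det(H) = 8, tr(H) = -18.
det(H) > 0 and tr(H) < 0, so H is negative definite everywhere: concave.

concave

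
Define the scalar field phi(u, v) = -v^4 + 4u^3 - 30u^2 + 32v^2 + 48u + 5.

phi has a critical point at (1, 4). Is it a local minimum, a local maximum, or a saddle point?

local maximum

The mixed partial ∂²phi/∂u∂v is 0, so the Hessian at any point is diag(phi_uu, phi_vv) = diag(12(2u - 5), 4(-3v^2 + 16)).
At (1, 4): H = diag(-36, -128).
Both eigenvalues are negative, so H is negative definite: a local maximum.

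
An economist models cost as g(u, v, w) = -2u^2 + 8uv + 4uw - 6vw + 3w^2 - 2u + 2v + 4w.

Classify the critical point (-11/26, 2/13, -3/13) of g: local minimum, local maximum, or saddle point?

The Hessian is constant: H = [[-4, 8, 4], [8, 0, -6], [4, -6, 6]].
Leading principal minors: Δ₁ = -4, Δ₂ = -64, Δ₃ = -624.
The minors fit neither the all-positive nor the alternating-sign pattern, so H is indefinite: a saddle point.

saddle point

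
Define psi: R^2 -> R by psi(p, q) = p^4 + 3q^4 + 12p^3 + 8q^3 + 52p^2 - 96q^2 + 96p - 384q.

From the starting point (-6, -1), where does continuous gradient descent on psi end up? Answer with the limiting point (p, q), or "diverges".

(-4, 4)

psi is separable, so gradient descent decouples: p follows -∂psi/∂p, q follows -∂psi/∂q.
∂psi/∂p = 4(p + 2)(p + 3)(p + 4); at p=-6 this is -96, so p increases.
∂psi/∂q = 12(q - 4)(q + 2)(q + 4); at q=-1 this is -180, so q increases.
p converges to its nearest critical value -4 (a local min of the p-part); q converges to 4. The iterate converges to (-4, 4).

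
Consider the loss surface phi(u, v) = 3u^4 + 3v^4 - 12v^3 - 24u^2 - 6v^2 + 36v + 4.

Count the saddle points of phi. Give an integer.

4

phi separates as a function of u plus a function of v, so ∇phi=0 decouples.
∂phi/∂u = 12u(u - 2)(u + 2) = 0 at u ∈ {-2, 0, 2}; ∂phi/∂v = 12(v - 3)(v - 1)(v + 1) = 0 at v ∈ {-1, 1, 3}.
The Hessian is diagonal: diag(phi_uu, phi_vv). Second derivatives: phi_uu(-2)=96, phi_uu(0)=-48, phi_uu(2)=96; phi_vv(-1)=96, phi_vv(1)=-48, phi_vv(3)=96.
Saddle points occur where the two diagonal entries have opposite signs: (-2, 1), (0, -1), (0, 3), (2, 1). Count: 4.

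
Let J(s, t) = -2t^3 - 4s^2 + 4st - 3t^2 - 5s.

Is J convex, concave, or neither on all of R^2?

neither

The term -2t^3 is cubic, so the Hessian is not constant.
∂²J/∂t² = -12t - 6, which takes both signs as t varies (negative for sufficiently large t). A diagonal entry of the Hessian changing sign means the Hessian is neither positive- nor negative-semidefinite on all of R^2.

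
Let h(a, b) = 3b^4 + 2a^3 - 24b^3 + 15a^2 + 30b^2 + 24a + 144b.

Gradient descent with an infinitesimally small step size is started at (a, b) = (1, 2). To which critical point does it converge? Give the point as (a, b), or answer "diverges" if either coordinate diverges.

h is separable, so gradient descent decouples: a follows -∂h/∂a, b follows -∂h/∂b.
∂h/∂a = 6(a + 1)(a + 4); at a=1 this is 60, so a decreases.
∂h/∂b = 12(b - 4)(b - 3)(b + 1); at b=2 this is 72, so b decreases.
a converges to its nearest critical value -1 (a local min of the a-part); b converges to -1. The iterate converges to (-1, -1).

(-1, -1)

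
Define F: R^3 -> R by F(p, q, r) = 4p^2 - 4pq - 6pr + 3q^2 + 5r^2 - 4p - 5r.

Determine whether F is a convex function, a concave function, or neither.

F is quadratic, so its Hessian is the constant matrix H = [[8, -4, -6], [-4, 6, 0], [-6, 0, 10]].
Leading principal minors: 8, 32, 104.
All positive ⇒ H ≻ 0 ⇒ convex.

convex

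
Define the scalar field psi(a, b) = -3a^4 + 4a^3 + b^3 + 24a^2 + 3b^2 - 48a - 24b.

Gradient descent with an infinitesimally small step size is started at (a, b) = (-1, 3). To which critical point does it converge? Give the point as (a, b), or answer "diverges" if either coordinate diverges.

(1, 2)

psi is separable, so gradient descent decouples: a follows -∂psi/∂a, b follows -∂psi/∂b.
∂psi/∂a = -12(a - 2)(a - 1)(a + 2); at a=-1 this is -72, so a increases.
∂psi/∂b = 3(b - 2)(b + 4); at b=3 this is 21, so b decreases.
a converges to its nearest critical value 1 (a local min of the a-part); b converges to 2. The iterate converges to (1, 2).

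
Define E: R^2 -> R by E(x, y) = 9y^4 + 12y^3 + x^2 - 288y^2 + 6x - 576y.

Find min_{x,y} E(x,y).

-3849

E(x,y) separates as P(x) + Q(y), so its minimum is min P + min Q.
P'(x) = 2x + 6 vanishes at x ∈ {-3}; Q'(y) = 36(y - 4)(y + 1)(y + 4) vanishes at y ∈ {-4, -1, 4}.
Local minima of P (where P''>0): P(-3)=-9. Local minima of Q: Q(-4)=-768, Q(4)=-3840.
So the global minimum of E is P(-3) + Q(4) = -9 − 3840 = -3849, attained at (-3, 4).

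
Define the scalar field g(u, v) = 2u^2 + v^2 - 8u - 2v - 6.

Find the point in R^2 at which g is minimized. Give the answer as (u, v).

(2, 1)

g(u,v) separates as P(u) + Q(v) − 6, so its minimum is min P + min Q − 6.
P'(u) = 4u - 8 vanishes at u ∈ {2}; Q'(v) = 2v - 2 vanishes at v ∈ {1}.
Local minima of P (where P''>0): P(2)=-8. Local minima of Q: Q(1)=-1.
So the global minimum of g is P(2) + Q(1) − 6 = -8 − 1 − 6 = -15, attained at (2, 1).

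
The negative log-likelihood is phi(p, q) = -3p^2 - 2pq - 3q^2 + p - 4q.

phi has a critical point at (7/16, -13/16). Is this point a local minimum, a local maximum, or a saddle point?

The Hessian of phi is constant: H = [[-6, -2], [-2, -6]].
det(H) = (-6)·(-6) − (-2)² = 32.
det(H) > 0 and tr(H) = -12 < 0, so H is negative definite and the point is a local maximum.

local maximum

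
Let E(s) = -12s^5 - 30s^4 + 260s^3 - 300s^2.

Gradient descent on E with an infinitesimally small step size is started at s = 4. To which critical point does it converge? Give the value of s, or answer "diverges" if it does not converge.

diverges

E'(s) = -60s(s - 2)(s - 1)(s + 5), so E'(4) = -12960.
Gradient descent moves in the -E' direction, i.e. s is increasing.
There is no critical point above s=4, and E' keeps the same sign, so the iterate runs off to +∞.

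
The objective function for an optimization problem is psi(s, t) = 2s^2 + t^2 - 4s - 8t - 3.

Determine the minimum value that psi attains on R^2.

psi(s,t) separates as P(s) + Q(t) − 3, so its minimum is min P + min Q − 3.
P'(s) = 4s - 4 vanishes at s ∈ {1}; Q'(t) = 2(t - 4) vanishes at t ∈ {4}.
Local minima of P (where P''>0): P(1)=-2. Local minima of Q: Q(4)=-16.
So the global minimum of psi is P(1) + Q(4) − 3 = -2 − 16 − 3 = -21, attained at (1, 4).

-21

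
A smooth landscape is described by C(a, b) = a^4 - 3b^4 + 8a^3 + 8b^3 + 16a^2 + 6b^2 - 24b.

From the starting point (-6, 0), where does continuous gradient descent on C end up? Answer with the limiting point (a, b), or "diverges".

(-4, 1)

C is separable, so gradient descent decouples: a follows -∂C/∂a, b follows -∂C/∂b.
∂C/∂a = 4a(a + 2)(a + 4); at a=-6 this is -192, so a increases.
∂C/∂b = -12(b - 2)(b - 1)(b + 1); at b=0 this is -24, so b increases.
a converges to its nearest critical value -4 (a local min of the a-part); b converges to 1. The iterate converges to (-4, 1).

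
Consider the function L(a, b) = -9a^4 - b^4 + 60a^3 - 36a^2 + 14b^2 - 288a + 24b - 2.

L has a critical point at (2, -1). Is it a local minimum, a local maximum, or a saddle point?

local minimum

The mixed partial ∂²L/∂a∂b is 0, so the Hessian at any point is diag(L_aa, L_bb) = diag(36(-3a^2 + 10a - 2), 4(-3b^2 + 7)).
At (2, -1): H = diag(216, 16).
Both eigenvalues are positive, so H is positive definite: a local minimum.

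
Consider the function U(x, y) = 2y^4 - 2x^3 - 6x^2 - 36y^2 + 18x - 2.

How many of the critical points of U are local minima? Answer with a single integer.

2

U separates as a function of x plus a function of y, so ∇U=0 decouples.
∂U/∂x = -6(x - 1)(x + 3) = 0 at x ∈ {-3, 1}; ∂U/∂y = 8y(y - 3)(y + 3) = 0 at y ∈ {-3, 0, 3}.
The Hessian is diagonal: diag(U_xx, U_yy). Second derivatives: U_xx(-3)=24, U_xx(1)=-24; U_yy(-3)=144, U_yy(0)=-72, U_yy(3)=144.
Local minima occur where both diagonal entries positive: (-3, -3), (-3, 3). Count: 2.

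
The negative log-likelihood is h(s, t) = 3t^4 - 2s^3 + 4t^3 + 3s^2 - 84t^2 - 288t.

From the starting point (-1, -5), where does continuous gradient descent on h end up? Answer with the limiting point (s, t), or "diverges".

(0, -3)

h is separable, so gradient descent decouples: s follows -∂h/∂s, t follows -∂h/∂t.
∂h/∂s = -6s(s - 1); at s=-1 this is -12, so s increases.
∂h/∂t = 12(t - 4)(t + 2)(t + 3); at t=-5 this is -648, so t increases.
s converges to its nearest critical value 0 (a local min of the s-part); t converges to -3. The iterate converges to (0, -3).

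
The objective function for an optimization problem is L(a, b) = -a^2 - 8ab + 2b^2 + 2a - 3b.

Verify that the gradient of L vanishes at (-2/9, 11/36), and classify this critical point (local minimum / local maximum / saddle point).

saddle point

∇L = (-2a - 8b + 2, -8a + 4b - 3); substituting (-2/9, 11/36) gives ∇L = (0, 0), so (-2/9, 11/36) is indeed a critical point.
The Hessian of L is constant: H = [[-2, -8], [-8, 4]].
det(H) = (-2)·4 − (-8)² = -72.
Since det(H) < 0, H is indefinite and the critical point is a saddle point.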